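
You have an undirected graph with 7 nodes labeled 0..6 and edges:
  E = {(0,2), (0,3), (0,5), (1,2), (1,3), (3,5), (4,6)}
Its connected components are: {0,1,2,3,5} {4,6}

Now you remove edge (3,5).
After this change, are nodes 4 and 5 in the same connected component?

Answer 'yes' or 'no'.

Initial components: {0,1,2,3,5} {4,6}
Removing edge (3,5): not a bridge — component count unchanged at 2.
New components: {0,1,2,3,5} {4,6}
Are 4 and 5 in the same component? no

Answer: no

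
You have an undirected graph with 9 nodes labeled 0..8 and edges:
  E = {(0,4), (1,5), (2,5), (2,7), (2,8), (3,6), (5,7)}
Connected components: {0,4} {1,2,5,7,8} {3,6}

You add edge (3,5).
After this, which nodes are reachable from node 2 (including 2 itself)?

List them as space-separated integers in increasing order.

Before: nodes reachable from 2: {1,2,5,7,8}
Adding (3,5): merges 2's component with another. Reachability grows.
After: nodes reachable from 2: {1,2,3,5,6,7,8}

Answer: 1 2 3 5 6 7 8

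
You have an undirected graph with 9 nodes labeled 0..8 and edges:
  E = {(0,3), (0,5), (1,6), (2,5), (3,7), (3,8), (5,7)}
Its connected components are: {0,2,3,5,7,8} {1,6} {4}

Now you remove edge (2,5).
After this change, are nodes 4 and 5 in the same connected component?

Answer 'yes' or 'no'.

Initial components: {0,2,3,5,7,8} {1,6} {4}
Removing edge (2,5): it was a bridge — component count 3 -> 4.
New components: {0,3,5,7,8} {1,6} {2} {4}
Are 4 and 5 in the same component? no

Answer: no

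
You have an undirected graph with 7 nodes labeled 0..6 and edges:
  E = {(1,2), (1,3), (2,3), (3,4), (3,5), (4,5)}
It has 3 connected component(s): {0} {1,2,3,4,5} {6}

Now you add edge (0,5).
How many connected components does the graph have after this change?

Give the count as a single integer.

Answer: 2

Derivation:
Initial component count: 3
Add (0,5): merges two components. Count decreases: 3 -> 2.
New component count: 2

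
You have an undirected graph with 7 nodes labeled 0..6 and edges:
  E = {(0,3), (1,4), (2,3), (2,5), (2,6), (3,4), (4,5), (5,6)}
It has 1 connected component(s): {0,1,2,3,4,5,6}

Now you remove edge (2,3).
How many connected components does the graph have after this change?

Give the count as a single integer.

Answer: 1

Derivation:
Initial component count: 1
Remove (2,3): not a bridge. Count unchanged: 1.
  After removal, components: {0,1,2,3,4,5,6}
New component count: 1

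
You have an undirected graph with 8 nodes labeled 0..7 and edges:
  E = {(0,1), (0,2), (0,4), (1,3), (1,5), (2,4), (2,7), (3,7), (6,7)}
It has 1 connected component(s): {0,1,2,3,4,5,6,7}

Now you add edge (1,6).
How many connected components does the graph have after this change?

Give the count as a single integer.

Answer: 1

Derivation:
Initial component count: 1
Add (1,6): endpoints already in same component. Count unchanged: 1.
New component count: 1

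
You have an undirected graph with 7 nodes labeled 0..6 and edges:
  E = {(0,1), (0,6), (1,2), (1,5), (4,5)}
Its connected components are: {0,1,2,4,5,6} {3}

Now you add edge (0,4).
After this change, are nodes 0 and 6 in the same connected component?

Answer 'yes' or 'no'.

Answer: yes

Derivation:
Initial components: {0,1,2,4,5,6} {3}
Adding edge (0,4): both already in same component {0,1,2,4,5,6}. No change.
New components: {0,1,2,4,5,6} {3}
Are 0 and 6 in the same component? yes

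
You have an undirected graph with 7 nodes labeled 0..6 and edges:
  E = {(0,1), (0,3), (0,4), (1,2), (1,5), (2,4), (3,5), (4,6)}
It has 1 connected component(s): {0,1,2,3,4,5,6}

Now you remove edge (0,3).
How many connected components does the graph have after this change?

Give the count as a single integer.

Initial component count: 1
Remove (0,3): not a bridge. Count unchanged: 1.
  After removal, components: {0,1,2,3,4,5,6}
New component count: 1

Answer: 1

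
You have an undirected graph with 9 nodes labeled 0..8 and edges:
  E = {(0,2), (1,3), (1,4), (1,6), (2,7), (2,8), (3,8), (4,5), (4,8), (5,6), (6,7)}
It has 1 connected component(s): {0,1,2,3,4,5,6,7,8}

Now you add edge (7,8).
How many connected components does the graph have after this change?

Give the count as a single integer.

Answer: 1

Derivation:
Initial component count: 1
Add (7,8): endpoints already in same component. Count unchanged: 1.
New component count: 1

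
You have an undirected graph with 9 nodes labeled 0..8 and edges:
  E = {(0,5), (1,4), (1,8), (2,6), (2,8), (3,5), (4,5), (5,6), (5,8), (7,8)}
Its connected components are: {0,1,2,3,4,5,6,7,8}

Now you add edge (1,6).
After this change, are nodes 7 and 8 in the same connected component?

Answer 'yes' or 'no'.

Answer: yes

Derivation:
Initial components: {0,1,2,3,4,5,6,7,8}
Adding edge (1,6): both already in same component {0,1,2,3,4,5,6,7,8}. No change.
New components: {0,1,2,3,4,5,6,7,8}
Are 7 and 8 in the same component? yes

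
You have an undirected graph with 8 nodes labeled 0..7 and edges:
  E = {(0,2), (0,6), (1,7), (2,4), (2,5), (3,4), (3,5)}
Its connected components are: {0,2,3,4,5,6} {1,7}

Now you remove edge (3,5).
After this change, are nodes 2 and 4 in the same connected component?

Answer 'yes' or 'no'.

Initial components: {0,2,3,4,5,6} {1,7}
Removing edge (3,5): not a bridge — component count unchanged at 2.
New components: {0,2,3,4,5,6} {1,7}
Are 2 and 4 in the same component? yes

Answer: yes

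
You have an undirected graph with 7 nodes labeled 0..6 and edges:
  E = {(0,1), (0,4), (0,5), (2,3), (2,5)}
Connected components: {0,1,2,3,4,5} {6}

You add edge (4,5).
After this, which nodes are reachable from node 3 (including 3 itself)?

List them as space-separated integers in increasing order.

Before: nodes reachable from 3: {0,1,2,3,4,5}
Adding (4,5): both endpoints already in same component. Reachability from 3 unchanged.
After: nodes reachable from 3: {0,1,2,3,4,5}

Answer: 0 1 2 3 4 5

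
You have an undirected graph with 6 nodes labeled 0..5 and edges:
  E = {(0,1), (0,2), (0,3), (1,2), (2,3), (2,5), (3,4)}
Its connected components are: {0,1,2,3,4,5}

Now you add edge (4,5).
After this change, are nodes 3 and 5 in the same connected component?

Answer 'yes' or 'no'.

Initial components: {0,1,2,3,4,5}
Adding edge (4,5): both already in same component {0,1,2,3,4,5}. No change.
New components: {0,1,2,3,4,5}
Are 3 and 5 in the same component? yes

Answer: yes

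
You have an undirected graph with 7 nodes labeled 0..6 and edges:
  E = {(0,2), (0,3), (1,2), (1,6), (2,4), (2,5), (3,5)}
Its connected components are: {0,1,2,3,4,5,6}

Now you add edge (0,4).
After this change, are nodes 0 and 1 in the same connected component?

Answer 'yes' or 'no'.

Initial components: {0,1,2,3,4,5,6}
Adding edge (0,4): both already in same component {0,1,2,3,4,5,6}. No change.
New components: {0,1,2,3,4,5,6}
Are 0 and 1 in the same component? yes

Answer: yes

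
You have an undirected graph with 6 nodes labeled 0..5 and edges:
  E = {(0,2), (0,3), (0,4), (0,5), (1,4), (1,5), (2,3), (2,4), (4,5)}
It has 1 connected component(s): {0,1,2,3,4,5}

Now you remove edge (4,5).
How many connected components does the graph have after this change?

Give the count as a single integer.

Initial component count: 1
Remove (4,5): not a bridge. Count unchanged: 1.
  After removal, components: {0,1,2,3,4,5}
New component count: 1

Answer: 1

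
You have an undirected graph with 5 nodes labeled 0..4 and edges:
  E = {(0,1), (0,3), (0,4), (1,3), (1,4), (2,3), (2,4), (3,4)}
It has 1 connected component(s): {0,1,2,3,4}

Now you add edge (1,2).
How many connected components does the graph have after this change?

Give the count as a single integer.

Answer: 1

Derivation:
Initial component count: 1
Add (1,2): endpoints already in same component. Count unchanged: 1.
New component count: 1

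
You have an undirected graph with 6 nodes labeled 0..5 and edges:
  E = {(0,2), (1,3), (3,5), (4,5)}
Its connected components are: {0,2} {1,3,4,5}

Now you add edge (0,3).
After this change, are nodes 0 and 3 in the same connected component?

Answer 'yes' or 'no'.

Initial components: {0,2} {1,3,4,5}
Adding edge (0,3): merges {0,2} and {1,3,4,5}.
New components: {0,1,2,3,4,5}
Are 0 and 3 in the same component? yes

Answer: yes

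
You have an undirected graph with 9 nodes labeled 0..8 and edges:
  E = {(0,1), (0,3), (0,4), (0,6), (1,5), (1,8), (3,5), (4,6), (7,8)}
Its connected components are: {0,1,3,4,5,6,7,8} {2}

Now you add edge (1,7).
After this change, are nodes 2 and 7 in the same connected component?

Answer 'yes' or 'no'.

Answer: no

Derivation:
Initial components: {0,1,3,4,5,6,7,8} {2}
Adding edge (1,7): both already in same component {0,1,3,4,5,6,7,8}. No change.
New components: {0,1,3,4,5,6,7,8} {2}
Are 2 and 7 in the same component? no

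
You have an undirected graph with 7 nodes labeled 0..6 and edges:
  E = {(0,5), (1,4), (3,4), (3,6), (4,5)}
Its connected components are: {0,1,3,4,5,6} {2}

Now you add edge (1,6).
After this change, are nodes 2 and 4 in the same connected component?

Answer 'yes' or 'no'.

Initial components: {0,1,3,4,5,6} {2}
Adding edge (1,6): both already in same component {0,1,3,4,5,6}. No change.
New components: {0,1,3,4,5,6} {2}
Are 2 and 4 in the same component? no

Answer: no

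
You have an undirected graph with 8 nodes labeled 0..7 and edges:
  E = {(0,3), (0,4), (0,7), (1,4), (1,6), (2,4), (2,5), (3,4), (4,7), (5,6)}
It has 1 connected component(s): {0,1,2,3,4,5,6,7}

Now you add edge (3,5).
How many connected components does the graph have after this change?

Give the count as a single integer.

Initial component count: 1
Add (3,5): endpoints already in same component. Count unchanged: 1.
New component count: 1

Answer: 1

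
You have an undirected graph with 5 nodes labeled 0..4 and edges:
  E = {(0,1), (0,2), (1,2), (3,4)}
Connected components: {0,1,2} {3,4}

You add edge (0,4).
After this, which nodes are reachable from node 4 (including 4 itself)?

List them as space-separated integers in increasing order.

Answer: 0 1 2 3 4

Derivation:
Before: nodes reachable from 4: {3,4}
Adding (0,4): merges 4's component with another. Reachability grows.
After: nodes reachable from 4: {0,1,2,3,4}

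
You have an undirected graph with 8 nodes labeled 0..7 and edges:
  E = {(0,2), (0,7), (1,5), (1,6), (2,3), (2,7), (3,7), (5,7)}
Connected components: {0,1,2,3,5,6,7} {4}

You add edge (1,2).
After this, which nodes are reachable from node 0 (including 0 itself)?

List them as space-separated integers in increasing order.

Answer: 0 1 2 3 5 6 7

Derivation:
Before: nodes reachable from 0: {0,1,2,3,5,6,7}
Adding (1,2): both endpoints already in same component. Reachability from 0 unchanged.
After: nodes reachable from 0: {0,1,2,3,5,6,7}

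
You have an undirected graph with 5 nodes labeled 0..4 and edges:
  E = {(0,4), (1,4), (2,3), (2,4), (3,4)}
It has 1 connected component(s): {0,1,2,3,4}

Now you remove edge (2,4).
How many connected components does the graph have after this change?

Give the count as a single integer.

Answer: 1

Derivation:
Initial component count: 1
Remove (2,4): not a bridge. Count unchanged: 1.
  After removal, components: {0,1,2,3,4}
New component count: 1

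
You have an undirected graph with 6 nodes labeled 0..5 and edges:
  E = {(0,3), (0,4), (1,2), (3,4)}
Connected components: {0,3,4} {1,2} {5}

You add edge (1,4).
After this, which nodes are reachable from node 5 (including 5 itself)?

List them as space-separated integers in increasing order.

Answer: 5

Derivation:
Before: nodes reachable from 5: {5}
Adding (1,4): merges two components, but neither contains 5. Reachability from 5 unchanged.
After: nodes reachable from 5: {5}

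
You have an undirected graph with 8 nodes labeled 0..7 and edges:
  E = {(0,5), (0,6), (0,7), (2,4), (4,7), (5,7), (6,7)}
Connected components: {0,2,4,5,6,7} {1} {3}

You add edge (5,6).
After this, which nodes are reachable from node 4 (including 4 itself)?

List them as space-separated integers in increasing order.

Answer: 0 2 4 5 6 7

Derivation:
Before: nodes reachable from 4: {0,2,4,5,6,7}
Adding (5,6): both endpoints already in same component. Reachability from 4 unchanged.
After: nodes reachable from 4: {0,2,4,5,6,7}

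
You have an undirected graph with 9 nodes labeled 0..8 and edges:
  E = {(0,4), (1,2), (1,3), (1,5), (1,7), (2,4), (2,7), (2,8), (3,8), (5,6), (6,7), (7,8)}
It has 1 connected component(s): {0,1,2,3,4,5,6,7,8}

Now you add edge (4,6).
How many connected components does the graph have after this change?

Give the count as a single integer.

Answer: 1

Derivation:
Initial component count: 1
Add (4,6): endpoints already in same component. Count unchanged: 1.
New component count: 1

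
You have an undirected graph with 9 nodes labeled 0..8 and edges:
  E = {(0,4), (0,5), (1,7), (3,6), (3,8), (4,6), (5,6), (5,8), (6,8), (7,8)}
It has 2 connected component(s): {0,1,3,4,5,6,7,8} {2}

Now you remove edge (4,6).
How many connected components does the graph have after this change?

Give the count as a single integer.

Initial component count: 2
Remove (4,6): not a bridge. Count unchanged: 2.
  After removal, components: {0,1,3,4,5,6,7,8} {2}
New component count: 2

Answer: 2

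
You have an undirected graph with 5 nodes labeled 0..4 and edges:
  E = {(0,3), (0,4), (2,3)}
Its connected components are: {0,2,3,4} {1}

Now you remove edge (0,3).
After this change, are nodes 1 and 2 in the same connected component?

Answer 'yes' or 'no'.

Initial components: {0,2,3,4} {1}
Removing edge (0,3): it was a bridge — component count 2 -> 3.
New components: {0,4} {1} {2,3}
Are 1 and 2 in the same component? no

Answer: no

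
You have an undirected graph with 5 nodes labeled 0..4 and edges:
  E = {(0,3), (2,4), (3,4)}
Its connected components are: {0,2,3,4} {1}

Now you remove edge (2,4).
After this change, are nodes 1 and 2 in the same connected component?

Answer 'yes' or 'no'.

Answer: no

Derivation:
Initial components: {0,2,3,4} {1}
Removing edge (2,4): it was a bridge — component count 2 -> 3.
New components: {0,3,4} {1} {2}
Are 1 and 2 in the same component? no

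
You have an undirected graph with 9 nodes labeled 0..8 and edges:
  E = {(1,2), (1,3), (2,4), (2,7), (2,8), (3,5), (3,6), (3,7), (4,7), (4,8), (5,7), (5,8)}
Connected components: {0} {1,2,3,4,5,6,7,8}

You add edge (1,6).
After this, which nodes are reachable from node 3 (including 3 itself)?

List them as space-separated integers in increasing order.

Before: nodes reachable from 3: {1,2,3,4,5,6,7,8}
Adding (1,6): both endpoints already in same component. Reachability from 3 unchanged.
After: nodes reachable from 3: {1,2,3,4,5,6,7,8}

Answer: 1 2 3 4 5 6 7 8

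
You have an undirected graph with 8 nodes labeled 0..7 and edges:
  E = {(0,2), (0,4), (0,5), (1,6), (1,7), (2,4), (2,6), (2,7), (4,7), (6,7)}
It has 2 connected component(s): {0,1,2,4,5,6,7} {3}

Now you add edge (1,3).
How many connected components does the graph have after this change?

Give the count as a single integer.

Initial component count: 2
Add (1,3): merges two components. Count decreases: 2 -> 1.
New component count: 1

Answer: 1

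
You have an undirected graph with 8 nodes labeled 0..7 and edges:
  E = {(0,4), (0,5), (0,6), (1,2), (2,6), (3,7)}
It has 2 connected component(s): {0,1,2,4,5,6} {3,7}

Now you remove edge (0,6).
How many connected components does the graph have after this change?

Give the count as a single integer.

Answer: 3

Derivation:
Initial component count: 2
Remove (0,6): it was a bridge. Count increases: 2 -> 3.
  After removal, components: {0,4,5} {1,2,6} {3,7}
New component count: 3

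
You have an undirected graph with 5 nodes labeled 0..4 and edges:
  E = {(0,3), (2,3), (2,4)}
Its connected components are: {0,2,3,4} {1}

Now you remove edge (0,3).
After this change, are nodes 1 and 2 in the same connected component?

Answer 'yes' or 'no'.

Answer: no

Derivation:
Initial components: {0,2,3,4} {1}
Removing edge (0,3): it was a bridge — component count 2 -> 3.
New components: {0} {1} {2,3,4}
Are 1 and 2 in the same component? no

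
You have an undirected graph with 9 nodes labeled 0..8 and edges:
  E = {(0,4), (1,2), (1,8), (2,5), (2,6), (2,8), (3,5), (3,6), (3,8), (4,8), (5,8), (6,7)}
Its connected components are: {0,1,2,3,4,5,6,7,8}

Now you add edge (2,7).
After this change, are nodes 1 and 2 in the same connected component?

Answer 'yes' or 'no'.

Answer: yes

Derivation:
Initial components: {0,1,2,3,4,5,6,7,8}
Adding edge (2,7): both already in same component {0,1,2,3,4,5,6,7,8}. No change.
New components: {0,1,2,3,4,5,6,7,8}
Are 1 and 2 in the same component? yes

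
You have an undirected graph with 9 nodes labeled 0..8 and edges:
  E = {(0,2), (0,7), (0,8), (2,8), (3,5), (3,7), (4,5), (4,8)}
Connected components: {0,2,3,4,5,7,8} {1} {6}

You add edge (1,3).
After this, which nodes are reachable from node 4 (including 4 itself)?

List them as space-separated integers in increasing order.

Answer: 0 1 2 3 4 5 7 8

Derivation:
Before: nodes reachable from 4: {0,2,3,4,5,7,8}
Adding (1,3): merges 4's component with another. Reachability grows.
After: nodes reachable from 4: {0,1,2,3,4,5,7,8}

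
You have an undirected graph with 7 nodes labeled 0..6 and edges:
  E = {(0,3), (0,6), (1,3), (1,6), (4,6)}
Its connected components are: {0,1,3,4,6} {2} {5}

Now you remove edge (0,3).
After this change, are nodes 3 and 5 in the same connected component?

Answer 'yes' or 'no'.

Initial components: {0,1,3,4,6} {2} {5}
Removing edge (0,3): not a bridge — component count unchanged at 3.
New components: {0,1,3,4,6} {2} {5}
Are 3 and 5 in the same component? no

Answer: no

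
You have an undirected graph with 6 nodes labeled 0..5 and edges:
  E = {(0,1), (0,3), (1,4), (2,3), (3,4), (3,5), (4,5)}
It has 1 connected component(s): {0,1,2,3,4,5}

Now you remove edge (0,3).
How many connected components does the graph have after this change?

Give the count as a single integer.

Initial component count: 1
Remove (0,3): not a bridge. Count unchanged: 1.
  After removal, components: {0,1,2,3,4,5}
New component count: 1

Answer: 1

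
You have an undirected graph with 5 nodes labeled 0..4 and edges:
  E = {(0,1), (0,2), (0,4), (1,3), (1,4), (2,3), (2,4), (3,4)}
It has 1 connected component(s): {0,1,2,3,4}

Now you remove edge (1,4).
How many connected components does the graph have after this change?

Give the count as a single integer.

Answer: 1

Derivation:
Initial component count: 1
Remove (1,4): not a bridge. Count unchanged: 1.
  After removal, components: {0,1,2,3,4}
New component count: 1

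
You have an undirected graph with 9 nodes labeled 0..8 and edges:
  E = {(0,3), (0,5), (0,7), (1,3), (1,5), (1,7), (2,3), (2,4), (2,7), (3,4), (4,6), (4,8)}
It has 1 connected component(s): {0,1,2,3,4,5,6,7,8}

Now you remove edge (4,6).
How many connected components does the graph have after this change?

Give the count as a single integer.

Initial component count: 1
Remove (4,6): it was a bridge. Count increases: 1 -> 2.
  After removal, components: {0,1,2,3,4,5,7,8} {6}
New component count: 2

Answer: 2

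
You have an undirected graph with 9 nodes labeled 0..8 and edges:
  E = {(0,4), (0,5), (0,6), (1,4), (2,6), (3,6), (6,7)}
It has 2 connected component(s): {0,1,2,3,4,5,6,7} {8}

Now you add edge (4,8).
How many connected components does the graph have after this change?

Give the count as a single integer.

Initial component count: 2
Add (4,8): merges two components. Count decreases: 2 -> 1.
New component count: 1

Answer: 1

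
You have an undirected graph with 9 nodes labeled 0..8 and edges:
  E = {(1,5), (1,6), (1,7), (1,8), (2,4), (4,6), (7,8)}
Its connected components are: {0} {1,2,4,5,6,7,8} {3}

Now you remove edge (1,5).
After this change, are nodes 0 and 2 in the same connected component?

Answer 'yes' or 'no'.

Answer: no

Derivation:
Initial components: {0} {1,2,4,5,6,7,8} {3}
Removing edge (1,5): it was a bridge — component count 3 -> 4.
New components: {0} {1,2,4,6,7,8} {3} {5}
Are 0 and 2 in the same component? no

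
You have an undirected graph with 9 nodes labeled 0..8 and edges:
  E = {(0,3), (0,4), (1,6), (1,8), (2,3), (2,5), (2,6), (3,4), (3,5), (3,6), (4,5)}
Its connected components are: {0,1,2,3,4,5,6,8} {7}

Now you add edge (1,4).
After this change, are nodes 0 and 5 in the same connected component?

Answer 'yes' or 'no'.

Answer: yes

Derivation:
Initial components: {0,1,2,3,4,5,6,8} {7}
Adding edge (1,4): both already in same component {0,1,2,3,4,5,6,8}. No change.
New components: {0,1,2,3,4,5,6,8} {7}
Are 0 and 5 in the same component? yes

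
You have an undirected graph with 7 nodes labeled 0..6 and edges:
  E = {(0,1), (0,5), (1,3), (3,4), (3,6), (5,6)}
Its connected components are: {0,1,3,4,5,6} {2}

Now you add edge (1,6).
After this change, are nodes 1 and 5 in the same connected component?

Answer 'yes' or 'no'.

Answer: yes

Derivation:
Initial components: {0,1,3,4,5,6} {2}
Adding edge (1,6): both already in same component {0,1,3,4,5,6}. No change.
New components: {0,1,3,4,5,6} {2}
Are 1 and 5 in the same component? yes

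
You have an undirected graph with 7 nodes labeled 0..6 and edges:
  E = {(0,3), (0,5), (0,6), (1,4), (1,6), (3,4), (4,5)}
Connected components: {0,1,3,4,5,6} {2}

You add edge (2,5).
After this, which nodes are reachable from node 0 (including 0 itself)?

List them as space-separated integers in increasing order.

Before: nodes reachable from 0: {0,1,3,4,5,6}
Adding (2,5): merges 0's component with another. Reachability grows.
After: nodes reachable from 0: {0,1,2,3,4,5,6}

Answer: 0 1 2 3 4 5 6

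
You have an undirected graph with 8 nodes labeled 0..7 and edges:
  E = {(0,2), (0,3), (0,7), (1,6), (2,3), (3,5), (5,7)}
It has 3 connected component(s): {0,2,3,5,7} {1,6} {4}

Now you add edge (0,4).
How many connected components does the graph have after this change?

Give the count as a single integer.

Answer: 2

Derivation:
Initial component count: 3
Add (0,4): merges two components. Count decreases: 3 -> 2.
New component count: 2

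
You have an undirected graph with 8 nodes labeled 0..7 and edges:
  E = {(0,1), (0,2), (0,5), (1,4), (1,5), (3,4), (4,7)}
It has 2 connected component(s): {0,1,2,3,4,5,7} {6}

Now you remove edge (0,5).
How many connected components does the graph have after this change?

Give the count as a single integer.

Answer: 2

Derivation:
Initial component count: 2
Remove (0,5): not a bridge. Count unchanged: 2.
  After removal, components: {0,1,2,3,4,5,7} {6}
New component count: 2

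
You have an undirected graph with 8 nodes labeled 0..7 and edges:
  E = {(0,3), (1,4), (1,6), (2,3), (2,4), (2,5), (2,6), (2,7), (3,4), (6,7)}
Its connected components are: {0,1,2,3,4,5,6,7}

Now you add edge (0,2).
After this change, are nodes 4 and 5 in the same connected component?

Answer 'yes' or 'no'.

Initial components: {0,1,2,3,4,5,6,7}
Adding edge (0,2): both already in same component {0,1,2,3,4,5,6,7}. No change.
New components: {0,1,2,3,4,5,6,7}
Are 4 and 5 in the same component? yes

Answer: yes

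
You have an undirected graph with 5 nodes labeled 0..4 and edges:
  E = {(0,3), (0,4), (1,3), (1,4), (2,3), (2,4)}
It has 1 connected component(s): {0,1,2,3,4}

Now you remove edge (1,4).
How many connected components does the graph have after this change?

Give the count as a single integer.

Initial component count: 1
Remove (1,4): not a bridge. Count unchanged: 1.
  After removal, components: {0,1,2,3,4}
New component count: 1

Answer: 1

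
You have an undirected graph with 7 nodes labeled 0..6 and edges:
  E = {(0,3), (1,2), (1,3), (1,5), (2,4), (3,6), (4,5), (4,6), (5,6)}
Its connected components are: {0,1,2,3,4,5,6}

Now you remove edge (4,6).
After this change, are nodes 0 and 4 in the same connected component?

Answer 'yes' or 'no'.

Initial components: {0,1,2,3,4,5,6}
Removing edge (4,6): not a bridge — component count unchanged at 1.
New components: {0,1,2,3,4,5,6}
Are 0 and 4 in the same component? yes

Answer: yes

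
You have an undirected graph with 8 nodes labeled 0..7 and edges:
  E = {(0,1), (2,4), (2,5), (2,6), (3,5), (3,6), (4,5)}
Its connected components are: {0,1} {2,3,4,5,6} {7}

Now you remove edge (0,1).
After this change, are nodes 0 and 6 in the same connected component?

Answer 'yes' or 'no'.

Answer: no

Derivation:
Initial components: {0,1} {2,3,4,5,6} {7}
Removing edge (0,1): it was a bridge — component count 3 -> 4.
New components: {0} {1} {2,3,4,5,6} {7}
Are 0 and 6 in the same component? no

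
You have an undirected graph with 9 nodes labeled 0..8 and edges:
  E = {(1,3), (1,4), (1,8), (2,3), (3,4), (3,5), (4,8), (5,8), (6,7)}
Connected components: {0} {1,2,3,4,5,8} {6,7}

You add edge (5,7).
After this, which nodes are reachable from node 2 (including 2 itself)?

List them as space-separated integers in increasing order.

Before: nodes reachable from 2: {1,2,3,4,5,8}
Adding (5,7): merges 2's component with another. Reachability grows.
After: nodes reachable from 2: {1,2,3,4,5,6,7,8}

Answer: 1 2 3 4 5 6 7 8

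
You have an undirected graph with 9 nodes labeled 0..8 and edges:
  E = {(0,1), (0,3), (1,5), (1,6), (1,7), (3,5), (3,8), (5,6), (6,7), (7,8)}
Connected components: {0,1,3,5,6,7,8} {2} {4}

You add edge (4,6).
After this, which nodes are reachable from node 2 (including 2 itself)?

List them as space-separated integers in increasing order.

Before: nodes reachable from 2: {2}
Adding (4,6): merges two components, but neither contains 2. Reachability from 2 unchanged.
After: nodes reachable from 2: {2}

Answer: 2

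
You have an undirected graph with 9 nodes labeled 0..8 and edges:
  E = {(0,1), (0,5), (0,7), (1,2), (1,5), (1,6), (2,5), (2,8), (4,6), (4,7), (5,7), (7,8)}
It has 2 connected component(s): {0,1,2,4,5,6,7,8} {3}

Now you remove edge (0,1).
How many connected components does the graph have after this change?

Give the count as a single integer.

Initial component count: 2
Remove (0,1): not a bridge. Count unchanged: 2.
  After removal, components: {0,1,2,4,5,6,7,8} {3}
New component count: 2

Answer: 2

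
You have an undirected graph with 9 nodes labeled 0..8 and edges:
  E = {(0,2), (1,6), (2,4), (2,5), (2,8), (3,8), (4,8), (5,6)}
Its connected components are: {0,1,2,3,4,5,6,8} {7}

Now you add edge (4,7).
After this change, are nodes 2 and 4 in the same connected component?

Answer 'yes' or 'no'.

Initial components: {0,1,2,3,4,5,6,8} {7}
Adding edge (4,7): merges {0,1,2,3,4,5,6,8} and {7}.
New components: {0,1,2,3,4,5,6,7,8}
Are 2 and 4 in the same component? yes

Answer: yes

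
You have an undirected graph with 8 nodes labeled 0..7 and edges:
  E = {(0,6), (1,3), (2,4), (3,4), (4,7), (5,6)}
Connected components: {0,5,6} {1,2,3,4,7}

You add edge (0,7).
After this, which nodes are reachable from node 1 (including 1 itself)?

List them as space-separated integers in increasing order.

Answer: 0 1 2 3 4 5 6 7

Derivation:
Before: nodes reachable from 1: {1,2,3,4,7}
Adding (0,7): merges 1's component with another. Reachability grows.
After: nodes reachable from 1: {0,1,2,3,4,5,6,7}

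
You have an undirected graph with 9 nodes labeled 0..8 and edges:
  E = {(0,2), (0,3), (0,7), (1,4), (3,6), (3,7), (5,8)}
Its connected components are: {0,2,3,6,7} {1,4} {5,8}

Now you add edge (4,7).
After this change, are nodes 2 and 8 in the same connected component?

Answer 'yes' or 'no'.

Initial components: {0,2,3,6,7} {1,4} {5,8}
Adding edge (4,7): merges {1,4} and {0,2,3,6,7}.
New components: {0,1,2,3,4,6,7} {5,8}
Are 2 and 8 in the same component? no

Answer: no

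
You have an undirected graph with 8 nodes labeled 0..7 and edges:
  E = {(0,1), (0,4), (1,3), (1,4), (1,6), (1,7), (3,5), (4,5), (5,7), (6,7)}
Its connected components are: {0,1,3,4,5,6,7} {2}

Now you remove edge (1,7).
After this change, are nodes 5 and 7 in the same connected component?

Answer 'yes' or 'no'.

Answer: yes

Derivation:
Initial components: {0,1,3,4,5,6,7} {2}
Removing edge (1,7): not a bridge — component count unchanged at 2.
New components: {0,1,3,4,5,6,7} {2}
Are 5 and 7 in the same component? yes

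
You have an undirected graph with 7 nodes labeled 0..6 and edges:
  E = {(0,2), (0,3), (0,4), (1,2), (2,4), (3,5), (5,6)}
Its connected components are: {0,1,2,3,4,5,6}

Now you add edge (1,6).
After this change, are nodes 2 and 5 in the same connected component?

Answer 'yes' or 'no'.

Answer: yes

Derivation:
Initial components: {0,1,2,3,4,5,6}
Adding edge (1,6): both already in same component {0,1,2,3,4,5,6}. No change.
New components: {0,1,2,3,4,5,6}
Are 2 and 5 in the same component? yes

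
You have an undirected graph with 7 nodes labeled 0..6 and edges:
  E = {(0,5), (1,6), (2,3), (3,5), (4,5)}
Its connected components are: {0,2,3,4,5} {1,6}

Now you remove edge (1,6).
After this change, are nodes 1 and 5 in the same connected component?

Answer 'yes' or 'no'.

Answer: no

Derivation:
Initial components: {0,2,3,4,5} {1,6}
Removing edge (1,6): it was a bridge — component count 2 -> 3.
New components: {0,2,3,4,5} {1} {6}
Are 1 and 5 in the same component? no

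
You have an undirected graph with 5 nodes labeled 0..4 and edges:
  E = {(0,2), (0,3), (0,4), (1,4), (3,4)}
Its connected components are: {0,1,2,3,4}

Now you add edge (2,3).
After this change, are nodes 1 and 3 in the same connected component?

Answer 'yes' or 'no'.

Answer: yes

Derivation:
Initial components: {0,1,2,3,4}
Adding edge (2,3): both already in same component {0,1,2,3,4}. No change.
New components: {0,1,2,3,4}
Are 1 and 3 in the same component? yes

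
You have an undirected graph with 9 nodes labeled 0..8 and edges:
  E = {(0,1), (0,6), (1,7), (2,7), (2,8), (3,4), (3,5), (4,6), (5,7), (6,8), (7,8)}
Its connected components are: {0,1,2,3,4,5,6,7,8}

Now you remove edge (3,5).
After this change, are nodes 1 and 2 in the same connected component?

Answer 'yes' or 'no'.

Initial components: {0,1,2,3,4,5,6,7,8}
Removing edge (3,5): not a bridge — component count unchanged at 1.
New components: {0,1,2,3,4,5,6,7,8}
Are 1 and 2 in the same component? yes

Answer: yes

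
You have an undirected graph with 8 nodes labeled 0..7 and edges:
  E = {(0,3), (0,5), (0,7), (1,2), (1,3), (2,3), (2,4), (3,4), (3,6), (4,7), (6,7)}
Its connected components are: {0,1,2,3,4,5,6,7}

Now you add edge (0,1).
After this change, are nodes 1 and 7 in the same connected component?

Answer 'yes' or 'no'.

Initial components: {0,1,2,3,4,5,6,7}
Adding edge (0,1): both already in same component {0,1,2,3,4,5,6,7}. No change.
New components: {0,1,2,3,4,5,6,7}
Are 1 and 7 in the same component? yes

Answer: yes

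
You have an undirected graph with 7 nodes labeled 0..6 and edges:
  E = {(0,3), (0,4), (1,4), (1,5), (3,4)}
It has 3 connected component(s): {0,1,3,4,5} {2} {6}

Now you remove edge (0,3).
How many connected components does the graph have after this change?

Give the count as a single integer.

Initial component count: 3
Remove (0,3): not a bridge. Count unchanged: 3.
  After removal, components: {0,1,3,4,5} {2} {6}
New component count: 3

Answer: 3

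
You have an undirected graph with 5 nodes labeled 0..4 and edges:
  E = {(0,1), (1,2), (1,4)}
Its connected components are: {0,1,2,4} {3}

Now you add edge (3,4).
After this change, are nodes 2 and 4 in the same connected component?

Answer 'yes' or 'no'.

Answer: yes

Derivation:
Initial components: {0,1,2,4} {3}
Adding edge (3,4): merges {3} and {0,1,2,4}.
New components: {0,1,2,3,4}
Are 2 and 4 in the same component? yes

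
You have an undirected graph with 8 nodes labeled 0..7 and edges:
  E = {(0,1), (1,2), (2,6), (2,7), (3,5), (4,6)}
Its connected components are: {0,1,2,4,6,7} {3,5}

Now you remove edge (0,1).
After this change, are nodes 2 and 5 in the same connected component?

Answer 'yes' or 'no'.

Answer: no

Derivation:
Initial components: {0,1,2,4,6,7} {3,5}
Removing edge (0,1): it was a bridge — component count 2 -> 3.
New components: {0} {1,2,4,6,7} {3,5}
Are 2 and 5 in the same component? no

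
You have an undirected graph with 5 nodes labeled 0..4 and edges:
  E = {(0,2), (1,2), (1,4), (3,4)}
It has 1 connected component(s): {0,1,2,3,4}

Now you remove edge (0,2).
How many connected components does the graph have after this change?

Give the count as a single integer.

Answer: 2

Derivation:
Initial component count: 1
Remove (0,2): it was a bridge. Count increases: 1 -> 2.
  After removal, components: {0} {1,2,3,4}
New component count: 2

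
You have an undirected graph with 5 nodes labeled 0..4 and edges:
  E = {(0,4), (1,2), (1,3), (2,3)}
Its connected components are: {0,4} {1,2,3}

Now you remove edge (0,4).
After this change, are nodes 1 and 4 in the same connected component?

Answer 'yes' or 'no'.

Answer: no

Derivation:
Initial components: {0,4} {1,2,3}
Removing edge (0,4): it was a bridge — component count 2 -> 3.
New components: {0} {1,2,3} {4}
Are 1 and 4 in the same component? no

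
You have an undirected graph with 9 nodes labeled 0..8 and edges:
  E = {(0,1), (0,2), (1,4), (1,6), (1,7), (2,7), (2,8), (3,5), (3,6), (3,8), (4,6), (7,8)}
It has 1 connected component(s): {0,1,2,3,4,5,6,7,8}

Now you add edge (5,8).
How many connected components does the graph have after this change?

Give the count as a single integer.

Answer: 1

Derivation:
Initial component count: 1
Add (5,8): endpoints already in same component. Count unchanged: 1.
New component count: 1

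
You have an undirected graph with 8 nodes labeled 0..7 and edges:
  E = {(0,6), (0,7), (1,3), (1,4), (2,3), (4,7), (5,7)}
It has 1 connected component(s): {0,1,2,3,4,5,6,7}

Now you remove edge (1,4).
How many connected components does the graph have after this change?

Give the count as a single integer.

Answer: 2

Derivation:
Initial component count: 1
Remove (1,4): it was a bridge. Count increases: 1 -> 2.
  After removal, components: {0,4,5,6,7} {1,2,3}
New component count: 2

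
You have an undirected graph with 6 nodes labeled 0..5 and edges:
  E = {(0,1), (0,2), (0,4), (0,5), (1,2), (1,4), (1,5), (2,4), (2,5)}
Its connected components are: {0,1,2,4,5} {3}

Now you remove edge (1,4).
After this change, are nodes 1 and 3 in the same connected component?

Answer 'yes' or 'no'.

Initial components: {0,1,2,4,5} {3}
Removing edge (1,4): not a bridge — component count unchanged at 2.
New components: {0,1,2,4,5} {3}
Are 1 and 3 in the same component? no

Answer: no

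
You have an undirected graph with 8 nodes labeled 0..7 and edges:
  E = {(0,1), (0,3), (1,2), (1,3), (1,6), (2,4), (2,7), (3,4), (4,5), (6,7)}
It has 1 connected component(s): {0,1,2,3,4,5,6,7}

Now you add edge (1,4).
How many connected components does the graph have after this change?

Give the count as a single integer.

Initial component count: 1
Add (1,4): endpoints already in same component. Count unchanged: 1.
New component count: 1

Answer: 1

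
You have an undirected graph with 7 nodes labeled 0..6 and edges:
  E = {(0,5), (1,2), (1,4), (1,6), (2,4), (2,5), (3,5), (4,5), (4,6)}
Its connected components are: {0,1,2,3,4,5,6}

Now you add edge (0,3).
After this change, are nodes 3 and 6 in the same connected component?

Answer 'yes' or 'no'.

Answer: yes

Derivation:
Initial components: {0,1,2,3,4,5,6}
Adding edge (0,3): both already in same component {0,1,2,3,4,5,6}. No change.
New components: {0,1,2,3,4,5,6}
Are 3 and 6 in the same component? yes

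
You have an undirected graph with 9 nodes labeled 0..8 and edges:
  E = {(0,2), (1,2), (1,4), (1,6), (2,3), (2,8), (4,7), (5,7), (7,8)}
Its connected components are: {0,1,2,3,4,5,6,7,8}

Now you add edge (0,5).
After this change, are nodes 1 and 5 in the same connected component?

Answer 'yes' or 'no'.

Initial components: {0,1,2,3,4,5,6,7,8}
Adding edge (0,5): both already in same component {0,1,2,3,4,5,6,7,8}. No change.
New components: {0,1,2,3,4,5,6,7,8}
Are 1 and 5 in the same component? yes

Answer: yes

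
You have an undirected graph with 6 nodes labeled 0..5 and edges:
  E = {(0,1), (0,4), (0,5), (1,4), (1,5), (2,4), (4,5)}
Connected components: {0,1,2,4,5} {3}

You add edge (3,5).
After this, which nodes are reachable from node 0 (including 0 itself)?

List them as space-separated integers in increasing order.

Before: nodes reachable from 0: {0,1,2,4,5}
Adding (3,5): merges 0's component with another. Reachability grows.
After: nodes reachable from 0: {0,1,2,3,4,5}

Answer: 0 1 2 3 4 5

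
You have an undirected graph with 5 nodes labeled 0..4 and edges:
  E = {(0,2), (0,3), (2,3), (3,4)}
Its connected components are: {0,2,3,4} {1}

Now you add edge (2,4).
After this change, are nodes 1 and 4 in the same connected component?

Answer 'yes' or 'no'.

Initial components: {0,2,3,4} {1}
Adding edge (2,4): both already in same component {0,2,3,4}. No change.
New components: {0,2,3,4} {1}
Are 1 and 4 in the same component? no

Answer: no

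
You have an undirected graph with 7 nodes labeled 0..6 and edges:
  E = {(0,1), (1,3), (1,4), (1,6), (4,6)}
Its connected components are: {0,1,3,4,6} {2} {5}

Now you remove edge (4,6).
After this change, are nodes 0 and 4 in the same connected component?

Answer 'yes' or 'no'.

Initial components: {0,1,3,4,6} {2} {5}
Removing edge (4,6): not a bridge — component count unchanged at 3.
New components: {0,1,3,4,6} {2} {5}
Are 0 and 4 in the same component? yes

Answer: yes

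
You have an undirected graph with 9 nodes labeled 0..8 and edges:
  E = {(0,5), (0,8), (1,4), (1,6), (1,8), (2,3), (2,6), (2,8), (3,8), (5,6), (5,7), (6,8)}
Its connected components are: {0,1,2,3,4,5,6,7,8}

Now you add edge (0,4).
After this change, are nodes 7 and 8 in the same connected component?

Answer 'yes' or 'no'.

Initial components: {0,1,2,3,4,5,6,7,8}
Adding edge (0,4): both already in same component {0,1,2,3,4,5,6,7,8}. No change.
New components: {0,1,2,3,4,5,6,7,8}
Are 7 and 8 in the same component? yes

Answer: yes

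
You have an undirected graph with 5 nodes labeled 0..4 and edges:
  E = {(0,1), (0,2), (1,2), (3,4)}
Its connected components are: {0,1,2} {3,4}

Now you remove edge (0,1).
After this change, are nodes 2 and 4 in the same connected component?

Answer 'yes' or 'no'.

Answer: no

Derivation:
Initial components: {0,1,2} {3,4}
Removing edge (0,1): not a bridge — component count unchanged at 2.
New components: {0,1,2} {3,4}
Are 2 and 4 in the same component? no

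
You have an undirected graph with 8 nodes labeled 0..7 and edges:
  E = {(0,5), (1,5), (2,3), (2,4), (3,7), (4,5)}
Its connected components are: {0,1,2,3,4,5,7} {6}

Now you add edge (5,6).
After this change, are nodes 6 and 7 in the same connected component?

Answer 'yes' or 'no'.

Answer: yes

Derivation:
Initial components: {0,1,2,3,4,5,7} {6}
Adding edge (5,6): merges {0,1,2,3,4,5,7} and {6}.
New components: {0,1,2,3,4,5,6,7}
Are 6 and 7 in the same component? yes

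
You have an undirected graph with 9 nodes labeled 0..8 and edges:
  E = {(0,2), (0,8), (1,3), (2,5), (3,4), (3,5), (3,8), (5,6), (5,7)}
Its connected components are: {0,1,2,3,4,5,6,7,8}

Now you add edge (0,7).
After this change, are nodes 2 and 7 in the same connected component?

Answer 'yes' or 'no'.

Initial components: {0,1,2,3,4,5,6,7,8}
Adding edge (0,7): both already in same component {0,1,2,3,4,5,6,7,8}. No change.
New components: {0,1,2,3,4,5,6,7,8}
Are 2 and 7 in the same component? yes

Answer: yes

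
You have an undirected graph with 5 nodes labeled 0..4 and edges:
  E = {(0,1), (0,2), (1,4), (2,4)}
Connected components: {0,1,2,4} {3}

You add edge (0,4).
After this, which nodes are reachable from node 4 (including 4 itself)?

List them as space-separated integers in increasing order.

Answer: 0 1 2 4

Derivation:
Before: nodes reachable from 4: {0,1,2,4}
Adding (0,4): both endpoints already in same component. Reachability from 4 unchanged.
After: nodes reachable from 4: {0,1,2,4}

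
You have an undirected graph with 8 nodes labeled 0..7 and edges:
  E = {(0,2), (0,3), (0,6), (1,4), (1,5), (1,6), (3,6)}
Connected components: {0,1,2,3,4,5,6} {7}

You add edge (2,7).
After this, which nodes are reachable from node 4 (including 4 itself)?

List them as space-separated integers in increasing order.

Answer: 0 1 2 3 4 5 6 7

Derivation:
Before: nodes reachable from 4: {0,1,2,3,4,5,6}
Adding (2,7): merges 4's component with another. Reachability grows.
After: nodes reachable from 4: {0,1,2,3,4,5,6,7}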